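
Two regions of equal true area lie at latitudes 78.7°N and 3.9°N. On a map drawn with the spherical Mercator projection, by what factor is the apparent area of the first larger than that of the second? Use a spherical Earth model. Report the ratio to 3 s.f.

25.9

Mercator is conformal with k = sec φ, so areal scale = k² = sec²φ.
At 78.7°: sec²(78.7°) = 1/0.1959² = 26.05.
At 3.9°: sec²(3.9°) = 1/0.9977² = 1.005.
Ratio = 26.05/1.005 = cos²(3.9°)/cos²(78.7°) ≈ 25.9.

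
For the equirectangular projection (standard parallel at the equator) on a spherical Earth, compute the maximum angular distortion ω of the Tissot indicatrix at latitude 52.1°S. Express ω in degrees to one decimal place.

27.6°

Plate carrée maps x = Rλ, y = Rφ. The meridian scale is h = 1 and the parallel scale is k = 1/cos φ = sec φ.
At 52.1°: h = 1.000, k = 1.628; principal scales a = 1.628, b = 1.000.
sin(ω/2) = (a − b)/(a + b) = 0.6279/2.628 = 0.2389, so ω = 2 arcsin(0.2389) ≈ 27.6°.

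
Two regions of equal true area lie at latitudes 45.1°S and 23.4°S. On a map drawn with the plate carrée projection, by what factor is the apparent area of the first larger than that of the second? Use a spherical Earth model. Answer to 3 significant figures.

1.30

For the equirectangular projection with φ₀ = 0 (plate carrée), h = 1 along meridians and k = sec φ along parallels.
Areal scale at 45.1°: h·k = 1.000 × 1.417 = 1.417.
Areal scale at 23.4°: h·k = 1.000 × 1.090 = 1.090.
Ratio = 1.417/1.090 ≈ 1.30.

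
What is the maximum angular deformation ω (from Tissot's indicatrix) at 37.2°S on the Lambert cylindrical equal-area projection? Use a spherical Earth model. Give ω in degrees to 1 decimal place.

25.8°

The Lambert cylindrical equal-area projection is the cylindrical equal-area projection with its standard parallel at the equator (φ₀ = 0). A cylindrical equal-area projection with standard parallel φ₀ has meridian scale h = cos φ / cos φ₀ and parallel scale k = cos φ₀ / cos φ (so areas are preserved, h·k = 1).
At 37.2°: h = 0.7965, k = 1.255; principal scales a = 1.255, b = 0.7965.
sin(ω/2) = (a − b)/(a + b) = 0.4589/2.052 = 0.2236, so ω = 2 arcsin(0.2236) ≈ 25.8°.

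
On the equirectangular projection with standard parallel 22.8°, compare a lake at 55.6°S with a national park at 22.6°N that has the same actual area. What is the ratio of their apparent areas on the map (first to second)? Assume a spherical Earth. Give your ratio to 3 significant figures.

In the equirectangular projection with standard parallel φ₀ = 22.8° (x = Rλ cos φ₀, y = Rφ), meridians are true-scale (h = 1) and the parallel scale is k = cos φ₀ / cos φ.
Areal scale at 55.6°: h·k = 1.000 × 1.632 = 1.632.
Areal scale at 22.6°: h·k = 1.000 × 0.9985 = 0.9985.
Ratio = 1.632/0.9985 ≈ 1.63.

1.63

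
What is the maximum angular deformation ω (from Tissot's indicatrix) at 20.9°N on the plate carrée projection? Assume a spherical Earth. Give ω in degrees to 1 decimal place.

In the plate carrée (x = Rλ, y = Rφ), meridians are true-scale (h = 1) and parallels are stretched by k = sec φ.
At 20.9°: h = 1.000, k = 1.070; principal scales a = 1.070, b = 1.000.
sin(ω/2) = (a − b)/(a + b) = 0.07043/2.070 = 0.03402, so ω = 2 arcsin(0.03402) ≈ 3.9°.

3.9°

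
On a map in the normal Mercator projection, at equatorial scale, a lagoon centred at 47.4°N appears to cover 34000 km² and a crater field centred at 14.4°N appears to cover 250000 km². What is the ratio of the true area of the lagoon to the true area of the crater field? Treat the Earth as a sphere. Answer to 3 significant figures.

0.0664

Mercator's areal exaggeration is sec²φ; hence true area = (apparent area) · cos²φ.
True area of lagoon: 34000 × cos²(47.4°) = 34000 × 0.4582 = 15580 km².
True area of crater field: 250000 × cos²(14.4°) = 250000 × 0.9382 = 234500 km².
Ratio = 15580 / 234500 ≈ 0.0664.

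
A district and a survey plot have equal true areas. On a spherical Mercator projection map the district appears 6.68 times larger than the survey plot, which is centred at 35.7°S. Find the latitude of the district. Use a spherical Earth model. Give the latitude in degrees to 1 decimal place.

71.7°

On Mercator, (apparent₁)/(apparent₂) = sec²φ₁ / sec²φ₂ when true areas are equal.
cos²φ₂ / cos²φ₁ = 6.68  ⇒  cos φ₁ = cos 35.7° / √6.68 = 0.8121/2.585 = 0.3142.
φ₁ = arccos(0.3142) ≈ 71.7°.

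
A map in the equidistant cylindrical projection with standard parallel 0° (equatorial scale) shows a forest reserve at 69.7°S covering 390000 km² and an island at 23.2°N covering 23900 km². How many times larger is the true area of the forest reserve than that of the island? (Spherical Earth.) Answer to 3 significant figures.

6.16

Plate carrée has h = 1 and k = sec φ, giving areal scale sec φ; true area = (apparent area) · cos φ.
True area of forest reserve: 390000 × cos(69.7°) = 390000 × 0.3469 = 135300 km².
True area of island: 23900 × cos(23.2°) = 23900 × 0.9191 = 21970 km².
Ratio = 135300 / 21970 ≈ 6.16.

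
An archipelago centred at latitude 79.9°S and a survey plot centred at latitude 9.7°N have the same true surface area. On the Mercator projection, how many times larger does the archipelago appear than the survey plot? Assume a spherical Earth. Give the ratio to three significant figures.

31.6

Mercator areal scale is sec²φ.
At 79.9°: sec²(79.9°) = 1/0.1754² = 32.52.
At 9.7°: sec²(9.7°) = 1/0.9857² = 1.029.
Ratio = 32.52/1.029 = cos²(9.7°)/cos²(79.9°) ≈ 31.6.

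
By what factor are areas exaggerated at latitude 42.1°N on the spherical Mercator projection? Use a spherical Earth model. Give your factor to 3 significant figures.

1.82

The Mercator projection is conformal; its linear scale factor is the same in every direction and equals sec φ = 1/cos φ.
Areal scale = k² = sec²φ = 1/cos²(42.1°) = 1/0.7420² = 1.816.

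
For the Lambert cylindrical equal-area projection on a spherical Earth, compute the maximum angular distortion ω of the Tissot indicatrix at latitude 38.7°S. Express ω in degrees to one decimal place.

28.1°

The Lambert cylindrical equal-area projection is the cylindrical equal-area projection with its standard parallel at the equator (φ₀ = 0). A cylindrical equal-area projection with standard parallel φ₀ has meridian scale h = cos φ / cos φ₀ and parallel scale k = cos φ₀ / cos φ (so areas are preserved, h·k = 1).
At 38.7°: h = 0.7804, k = 1.281; principal scales a = 1.281, b = 0.7804.
sin(ω/2) = (a − b)/(a + b) = 0.5009/2.062 = 0.2430, so ω = 2 arcsin(0.2430) ≈ 28.1°.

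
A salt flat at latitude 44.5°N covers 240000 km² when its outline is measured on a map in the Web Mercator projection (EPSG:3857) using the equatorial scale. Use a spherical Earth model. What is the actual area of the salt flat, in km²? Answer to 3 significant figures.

For Mercator, h = k = sec φ (a conformal cylindrical projection has a single point scale, 1/cos φ).
Areal scale = k² = sec²φ = 1/cos²(44.5°) = 1/0.7133² = 1.966.
True area = apparent / (areal scale) = 240000 / 1.966 ≈ 122000 km².

122000 km²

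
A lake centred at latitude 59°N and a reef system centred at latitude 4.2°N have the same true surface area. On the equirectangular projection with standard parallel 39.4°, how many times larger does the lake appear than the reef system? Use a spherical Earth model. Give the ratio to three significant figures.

With standard parallel φ₀ = 39.4°, the equirectangular projection gives x = Rλ cos φ₀, y = Rφ, so h = 1 and k = cos 39.4° / cos φ.
Areal scale at 59°: h·k = 1.000 × 1.500 = 1.500.
Areal scale at 4.2°: h·k = 1.000 × 0.7748 = 0.7748.
Ratio = 1.500/0.7748 ≈ 1.94.

1.94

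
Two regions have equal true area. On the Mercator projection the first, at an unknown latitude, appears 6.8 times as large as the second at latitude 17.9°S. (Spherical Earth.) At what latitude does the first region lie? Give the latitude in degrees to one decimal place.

For equal true areas on Mercator, apparent areas scale as sec²φ, so the ratio is cos²φ₂ / cos²φ₁.
cos²φ₂ / cos²φ₁ = 6.8  ⇒  cos φ₁ = cos 17.9° / √6.8 = 0.9516/2.608 = 0.3649.
φ₁ = arccos(0.3649) ≈ 68.6°.

68.6°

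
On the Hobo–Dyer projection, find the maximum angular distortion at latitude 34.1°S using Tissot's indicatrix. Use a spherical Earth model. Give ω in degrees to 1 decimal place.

4.9°

Hobo–Dyer is a cylindrical equal-area projection with standard parallels at ±37.5°. For cylindrical equal-area with standard parallel φ₀, h = cos φ / cos φ₀ and k = cos φ₀ / cos φ, so h·k = 1.
At 34.1°: h = 1.044, k = 0.9581; principal scales a = 1.044, b = 0.9581.
sin(ω/2) = (a − b)/(a + b) = 0.08566/2.002 = 0.04279, so ω = 2 arcsin(0.04279) ≈ 4.9°.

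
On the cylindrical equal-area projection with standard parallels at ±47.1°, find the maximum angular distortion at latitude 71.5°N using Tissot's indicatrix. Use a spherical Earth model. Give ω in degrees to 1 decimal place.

For cylindrical equal-area with standard parallel φ₀, h = cos φ / cos φ₀ and k = cos φ₀ / cos φ, so h·k = 1.
At 71.5°: h = 0.4661, k = 2.145; principal scales a = 2.145, b = 0.4661.
sin(ω/2) = (a − b)/(a + b) = 1.679/2.611 = 0.6430, so ω = 2 arcsin(0.6430) ≈ 80.0°.

80.0°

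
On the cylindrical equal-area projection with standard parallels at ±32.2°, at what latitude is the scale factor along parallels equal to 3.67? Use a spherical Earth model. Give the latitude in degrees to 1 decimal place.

Cylindrical equal-area (φ₀ = 32.2°): h = cos φ / cos 32.2° along meridians, k = cos 32.2° / cos φ along parallels; h·k = 1.
k = cos φ₀ / cos φ = 3.67  ⇒  cos φ = cos 32.2° / 3.67 = 0.2306.
φ = arccos(0.2306) ≈ 76.7°.

76.7°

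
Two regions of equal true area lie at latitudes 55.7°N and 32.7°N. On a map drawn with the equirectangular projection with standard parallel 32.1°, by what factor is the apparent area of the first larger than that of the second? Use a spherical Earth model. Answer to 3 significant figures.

The equidistant cylindrical projection with φ₀ = 32.1° has h = 1 (meridians true) and k = cos φ₀ / cos φ along parallels.
Areal scale at 55.7°: h·k = 1.000 × 1.503 = 1.503.
Areal scale at 32.7°: h·k = 1.000 × 1.007 = 1.007.
Ratio = 1.503/1.007 ≈ 1.49.

1.49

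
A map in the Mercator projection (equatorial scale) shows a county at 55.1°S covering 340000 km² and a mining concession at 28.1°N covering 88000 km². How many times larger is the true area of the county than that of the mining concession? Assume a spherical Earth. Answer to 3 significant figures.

1.63

Since Mercator area scale is 1/cos²φ, the true area equals the apparent area multiplied by cos²φ.
True area of county: 340000 × cos²(55.1°) = 340000 × 0.3274 = 111300 km².
True area of mining concession: 88000 × cos²(28.1°) = 88000 × 0.7781 = 68480 km².
Ratio = 111300 / 68480 ≈ 1.63.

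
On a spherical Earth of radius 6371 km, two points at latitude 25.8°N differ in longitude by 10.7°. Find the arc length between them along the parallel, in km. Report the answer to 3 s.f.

Arc length along a parallel = R cos φ · Δλ (with Δλ in radians).
= 6371 × cos 25.8° × (10.7° × π/180) = 6371 × 0.9003 × 0.1868 ≈ 1070 km.

1070 km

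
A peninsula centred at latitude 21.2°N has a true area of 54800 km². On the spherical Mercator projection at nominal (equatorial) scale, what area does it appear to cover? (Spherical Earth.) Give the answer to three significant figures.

The Mercator projection is conformal; its linear scale factor is the same in every direction and equals sec φ = 1/cos φ.
Areal scale = k² = sec²φ = 1/cos²(21.2°) = 1/0.9323² = 1.150.
Apparent area = 54800 × 1.150 ≈ 63000 km².

63000 km²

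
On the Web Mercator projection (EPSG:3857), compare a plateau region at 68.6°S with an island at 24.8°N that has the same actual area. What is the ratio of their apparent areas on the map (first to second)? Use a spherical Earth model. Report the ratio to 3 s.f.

6.19

Mercator is conformal with k = sec φ, so areal scale = k² = sec²φ.
At 68.6°: sec²(68.6°) = 1/0.3649² = 7.511.
At 24.8°: sec²(24.8°) = 1/0.9078² = 1.214.
Ratio = 7.511/1.214 = cos²(24.8°)/cos²(68.6°) ≈ 6.19.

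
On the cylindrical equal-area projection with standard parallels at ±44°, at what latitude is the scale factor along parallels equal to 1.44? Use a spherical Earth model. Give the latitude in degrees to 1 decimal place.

60.0°

Cylindrical equal-area (φ₀ = 44°): h = cos φ / cos 44° along meridians, k = cos 44° / cos φ along parallels; h·k = 1.
k = cos φ₀ / cos φ = 1.44  ⇒  cos φ = cos 44° / 1.44 = 0.4995.
φ = arccos(0.4995) ≈ 60.0°.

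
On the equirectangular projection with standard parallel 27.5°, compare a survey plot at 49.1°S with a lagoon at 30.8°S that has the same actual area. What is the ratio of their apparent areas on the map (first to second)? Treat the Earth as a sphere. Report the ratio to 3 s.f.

1.31

The equidistant cylindrical projection with φ₀ = 27.5° has h = 1 (meridians true) and k = cos φ₀ / cos φ along parallels.
Areal scale at 49.1°: h·k = 1.000 × 1.355 = 1.355.
Areal scale at 30.8°: h·k = 1.000 × 1.033 = 1.033.
Ratio = 1.355/1.033 ≈ 1.31.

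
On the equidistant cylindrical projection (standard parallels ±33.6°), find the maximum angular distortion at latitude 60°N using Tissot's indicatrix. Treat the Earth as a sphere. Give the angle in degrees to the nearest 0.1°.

28.9°

With standard parallel φ₀ = 33.6°, the equirectangular projection gives x = Rλ cos φ₀, y = Rφ, so h = 1 and k = cos 33.6° / cos φ.
At 60°: h = 1.000, k = 1.666; principal scales a = 1.666, b = 1.000.
sin(ω/2) = (a − b)/(a + b) = 0.6658/2.666 = 0.2498, so ω = 2 arcsin(0.2498) ≈ 28.9°.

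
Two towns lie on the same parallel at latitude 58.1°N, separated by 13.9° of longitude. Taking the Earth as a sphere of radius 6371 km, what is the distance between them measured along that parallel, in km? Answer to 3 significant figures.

817 km

Arc length along a parallel = R cos φ · Δλ (with Δλ in radians).
= 6371 × cos 58.1° × (13.9° × π/180) = 6371 × 0.5284 × 0.2426 ≈ 817 km.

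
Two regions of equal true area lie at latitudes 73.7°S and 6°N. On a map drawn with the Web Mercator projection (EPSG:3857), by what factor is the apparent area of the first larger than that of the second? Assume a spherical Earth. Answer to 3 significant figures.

On Mercator, area is exaggerated by sec²φ = 1/cos²φ.
At 73.7°: sec²(73.7°) = 1/0.2807² = 12.69.
At 6°: sec²(6°) = 1/0.9945² = 1.011.
Ratio = 12.69/1.011 = cos²(6°)/cos²(73.7°) ≈ 12.6.

12.6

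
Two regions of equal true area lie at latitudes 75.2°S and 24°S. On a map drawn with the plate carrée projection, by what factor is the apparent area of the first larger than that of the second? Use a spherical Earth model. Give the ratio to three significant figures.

In the plate carrée (x = Rλ, y = Rφ), meridians are true-scale (h = 1) and parallels are stretched by k = sec φ.
Areal scale at 75.2°: h·k = 1.000 × 3.915 = 3.915.
Areal scale at 24°: h·k = 1.000 × 1.095 = 1.095.
Ratio = 3.915/1.095 ≈ 3.58.

3.58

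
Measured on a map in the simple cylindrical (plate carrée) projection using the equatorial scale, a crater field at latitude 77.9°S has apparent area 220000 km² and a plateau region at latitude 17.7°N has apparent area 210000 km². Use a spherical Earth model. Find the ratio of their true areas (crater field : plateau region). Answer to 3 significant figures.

Plate carrée has h = 1 and k = sec φ, giving areal scale sec φ; true area = (apparent area) · cos φ.
True area of crater field: 220000 × cos(77.9°) = 220000 × 0.2096 = 46120 km².
True area of plateau region: 210000 × cos(17.7°) = 210000 × 0.9527 = 200100 km².
Ratio = 46120 / 200100 ≈ 0.231.

0.231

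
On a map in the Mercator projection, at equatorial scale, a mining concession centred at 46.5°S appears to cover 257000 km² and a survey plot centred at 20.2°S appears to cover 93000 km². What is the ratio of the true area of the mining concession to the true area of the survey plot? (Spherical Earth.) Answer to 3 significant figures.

1.49

Since Mercator area scale is 1/cos²φ, the true area equals the apparent area multiplied by cos²φ.
True area of mining concession: 257000 × cos²(46.5°) = 257000 × 0.4738 = 121800 km².
True area of survey plot: 93000 × cos²(20.2°) = 93000 × 0.8808 = 81910 km².
Ratio = 121800 / 81910 ≈ 1.49.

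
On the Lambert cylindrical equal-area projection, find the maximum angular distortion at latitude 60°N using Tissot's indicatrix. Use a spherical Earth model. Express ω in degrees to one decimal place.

The Lambert cylindrical equal-area projection is the cylindrical equal-area projection with its standard parallel at the equator (φ₀ = 0). Cylindrical equal-area (φ₀ = 0°): h = cos φ / cos 0° along meridians, k = cos 0° / cos φ along parallels; h·k = 1.
At 60°: h = 0.5000, k = 2.000; principal scales a = 2.000, b = 0.5000.
sin(ω/2) = (a − b)/(a + b) = 1.500/2.500 = 0.6000, so ω = 2 arcsin(0.6000) ≈ 73.7°.

73.7°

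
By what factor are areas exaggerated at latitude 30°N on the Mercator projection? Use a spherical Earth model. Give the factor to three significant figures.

1.33

Mercator is conformal, so the point scale is isotropic: h = k = sec φ = 1/cos φ.
Areal scale = k² = sec²φ = 1/cos²(30°) = 1/0.8660² = 1.333.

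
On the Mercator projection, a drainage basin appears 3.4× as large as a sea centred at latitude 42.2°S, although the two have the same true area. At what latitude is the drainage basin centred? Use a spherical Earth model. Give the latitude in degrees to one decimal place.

66.3°

For equal true areas on Mercator, apparent areas scale as sec²φ, so the ratio is cos²φ₂ / cos²φ₁.
cos²φ₂ / cos²φ₁ = 3.4  ⇒  cos φ₁ = cos 42.2° / √3.4 = 0.7408/1.844 = 0.4018.
φ₁ = arccos(0.4018) ≈ 66.3°.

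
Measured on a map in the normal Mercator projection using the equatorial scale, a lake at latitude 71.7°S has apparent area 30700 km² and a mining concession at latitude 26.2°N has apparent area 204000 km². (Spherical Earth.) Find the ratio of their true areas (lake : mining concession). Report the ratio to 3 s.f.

0.0184

Since Mercator area scale is 1/cos²φ, the true area equals the apparent area multiplied by cos²φ.
True area of lake: 30700 × cos²(71.7°) = 30700 × 0.09859 = 3027 km².
True area of mining concession: 204000 × cos²(26.2°) = 204000 × 0.8051 = 164200 km².
Ratio = 3027 / 164200 ≈ 0.0184.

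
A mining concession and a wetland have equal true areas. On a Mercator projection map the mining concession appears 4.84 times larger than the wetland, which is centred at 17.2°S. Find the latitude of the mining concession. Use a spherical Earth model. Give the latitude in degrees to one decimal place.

On Mercator, (apparent₁)/(apparent₂) = sec²φ₁ / sec²φ₂ when true areas are equal.
cos²φ₂ / cos²φ₁ = 4.84  ⇒  cos φ₁ = cos 17.2° / √4.84 = 0.9553/2.200 = 0.4342.
φ₁ = arccos(0.4342) ≈ 64.3°.

64.3°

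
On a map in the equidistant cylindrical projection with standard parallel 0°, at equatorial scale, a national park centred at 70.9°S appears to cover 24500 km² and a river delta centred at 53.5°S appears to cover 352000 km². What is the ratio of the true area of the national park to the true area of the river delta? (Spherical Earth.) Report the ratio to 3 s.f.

0.0383

Plate carrée has h = 1 and k = sec φ, giving areal scale sec φ; true area = (apparent area) · cos φ.
True area of national park: 24500 × cos(70.9°) = 24500 × 0.3272 = 8017 km².
True area of river delta: 352000 × cos(53.5°) = 352000 × 0.5948 = 209400 km².
Ratio = 8017 / 209400 ≈ 0.0383.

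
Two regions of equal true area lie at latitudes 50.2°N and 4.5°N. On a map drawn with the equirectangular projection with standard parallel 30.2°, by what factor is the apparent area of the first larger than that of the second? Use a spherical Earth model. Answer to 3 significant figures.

1.56

With standard parallel φ₀ = 30.2°, the equirectangular projection gives x = Rλ cos φ₀, y = Rφ, so h = 1 and k = cos 30.2° / cos φ.
Areal scale at 50.2°: h·k = 1.000 × 1.350 = 1.350.
Areal scale at 4.5°: h·k = 1.000 × 0.8669 = 0.8669.
Ratio = 1.350/0.8669 ≈ 1.56.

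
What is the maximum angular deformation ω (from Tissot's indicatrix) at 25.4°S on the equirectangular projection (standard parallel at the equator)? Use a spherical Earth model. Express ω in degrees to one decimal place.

5.8°

Plate carrée maps x = Rλ, y = Rφ. The meridian scale is h = 1 and the parallel scale is k = 1/cos φ = sec φ.
At 25.4°: h = 1.000, k = 1.107; principal scales a = 1.107, b = 1.000.
sin(ω/2) = (a − b)/(a + b) = 0.1070/2.107 = 0.05079, so ω = 2 arcsin(0.05079) ≈ 5.8°.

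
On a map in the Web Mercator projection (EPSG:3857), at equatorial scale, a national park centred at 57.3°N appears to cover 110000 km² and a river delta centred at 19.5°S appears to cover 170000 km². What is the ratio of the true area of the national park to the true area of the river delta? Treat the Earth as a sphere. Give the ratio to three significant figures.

Mercator's areal exaggeration is sec²φ; hence true area = (apparent area) · cos²φ.
True area of national park: 110000 × cos²(57.3°) = 110000 × 0.2919 = 32100 km².
True area of river delta: 170000 × cos²(19.5°) = 170000 × 0.8886 = 151100 km².
Ratio = 32100 / 151100 ≈ 0.213.

0.213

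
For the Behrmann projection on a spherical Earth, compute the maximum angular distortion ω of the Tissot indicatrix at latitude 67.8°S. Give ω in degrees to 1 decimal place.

85.7°

Behrmann is a cylindrical equal-area projection with standard parallels at ±30°. Cylindrical equal-area (φ₀ = 30°): h = cos φ / cos 30° along meridians, k = cos 30° / cos φ along parallels; h·k = 1.
At 67.8°: h = 0.4363, k = 2.292; principal scales a = 2.292, b = 0.4363.
sin(ω/2) = (a − b)/(a + b) = 1.856/2.728 = 0.6802, so ω = 2 arcsin(0.6802) ≈ 85.7°.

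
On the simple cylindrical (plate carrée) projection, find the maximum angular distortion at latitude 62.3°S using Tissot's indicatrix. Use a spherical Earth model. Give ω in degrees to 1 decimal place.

In the plate carrée (x = Rλ, y = Rφ), meridians are true-scale (h = 1) and parallels are stretched by k = sec φ.
At 62.3°: h = 1.000, k = 2.151; principal scales a = 2.151, b = 1.000.
sin(ω/2) = (a − b)/(a + b) = 1.151/3.151 = 0.3653, so ω = 2 arcsin(0.3653) ≈ 42.9°.

42.9°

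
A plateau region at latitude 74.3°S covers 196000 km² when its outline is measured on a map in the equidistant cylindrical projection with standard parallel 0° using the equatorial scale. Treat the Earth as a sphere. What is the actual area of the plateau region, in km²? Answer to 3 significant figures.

In the plate carrée (x = Rλ, y = Rφ), meridians are true-scale (h = 1) and parallels are stretched by k = sec φ.
Areal scale = h·k = 1 × sec φ; at 74.3°, h = 1.000, k = 3.695, so h·k = 3.695.
True area = apparent / (areal scale) = 196000 / 3.695 ≈ 53000 km².

53000 km²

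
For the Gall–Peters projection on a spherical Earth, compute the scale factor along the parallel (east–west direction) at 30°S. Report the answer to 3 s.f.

0.816

Gall–Peters is a cylindrical equal-area projection with standard parallels at ±45°. For cylindrical equal-area with standard parallel φ₀, h = cos φ / cos φ₀ and k = cos φ₀ / cos φ, so h·k = 1.
k = cos 45° / cos 30° = 0.7071/0.8660 = 0.8165.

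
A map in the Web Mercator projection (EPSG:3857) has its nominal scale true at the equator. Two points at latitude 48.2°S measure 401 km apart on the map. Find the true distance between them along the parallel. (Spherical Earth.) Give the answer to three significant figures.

Mercator is conformal, so the point scale is isotropic: h = k = sec φ = 1/cos φ.
Along the parallel at 48.2°, map distances are exaggerated by k = sec 48.2° = 1.500.
True distance = 401 / 1.500 = 401 × cos 48.2° ≈ 267 km.

267 km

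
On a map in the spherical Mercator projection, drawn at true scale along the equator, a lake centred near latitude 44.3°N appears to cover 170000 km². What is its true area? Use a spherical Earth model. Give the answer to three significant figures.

87100 km²

Mercator is conformal, so the point scale is isotropic: h = k = sec φ = 1/cos φ.
Areal scale = k² = sec²φ = 1/cos²(44.3°) = 1/0.7157² = 1.952.
True area = apparent / (areal scale) = 170000 / 1.952 ≈ 87100 km².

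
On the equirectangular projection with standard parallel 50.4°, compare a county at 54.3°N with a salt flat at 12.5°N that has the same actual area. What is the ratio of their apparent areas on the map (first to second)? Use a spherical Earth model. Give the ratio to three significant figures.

1.67

In the equirectangular projection with standard parallel φ₀ = 50.4° (x = Rλ cos φ₀, y = Rφ), meridians are true-scale (h = 1) and the parallel scale is k = cos φ₀ / cos φ.
Areal scale at 54.3°: h·k = 1.000 × 1.092 = 1.092.
Areal scale at 12.5°: h·k = 1.000 × 0.6529 = 0.6529.
Ratio = 1.092/0.6529 ≈ 1.67.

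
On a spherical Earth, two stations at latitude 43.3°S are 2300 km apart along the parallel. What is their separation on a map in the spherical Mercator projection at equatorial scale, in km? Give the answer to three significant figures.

3160 km

The Mercator projection is conformal; its linear scale factor is the same in every direction and equals sec φ = 1/cos φ.
Along the parallel, k = sec 43.3° = 1/0.7278 = 1.374.
Map distance = 2300 × 1.374 ≈ 3160 km.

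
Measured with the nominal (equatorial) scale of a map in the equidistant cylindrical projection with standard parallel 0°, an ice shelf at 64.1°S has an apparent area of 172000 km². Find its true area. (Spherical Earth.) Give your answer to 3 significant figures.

In the plate carrée (x = Rλ, y = Rφ), meridians are true-scale (h = 1) and parallels are stretched by k = sec φ.
Areal scale = h·k = 1 × sec φ; at 64.1°, h = 1.000, k = 2.289, so h·k = 2.289.
True area = apparent / (areal scale) = 172000 / 2.289 ≈ 75100 km².

75100 km²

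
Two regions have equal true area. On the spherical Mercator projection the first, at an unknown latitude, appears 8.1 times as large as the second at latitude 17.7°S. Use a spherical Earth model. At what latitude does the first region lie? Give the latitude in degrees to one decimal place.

70.4°

On Mercator, (apparent₁)/(apparent₂) = sec²φ₁ / sec²φ₂ when true areas are equal.
cos²φ₂ / cos²φ₁ = 8.1  ⇒  cos φ₁ = cos 17.7° / √8.1 = 0.9527/2.846 = 0.3347.
φ₁ = arccos(0.3347) ≈ 70.4°.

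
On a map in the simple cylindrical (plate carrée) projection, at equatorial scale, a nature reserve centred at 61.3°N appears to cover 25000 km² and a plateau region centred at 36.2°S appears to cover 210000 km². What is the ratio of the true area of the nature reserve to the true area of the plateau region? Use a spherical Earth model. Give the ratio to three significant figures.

Plate carrée has h = 1 and k = sec φ, giving areal scale sec φ; true area = (apparent area) · cos φ.
True area of nature reserve: 25000 × cos(61.3°) = 25000 × 0.4802 = 12010 km².
True area of plateau region: 210000 × cos(36.2°) = 210000 × 0.8070 = 169500 km².
Ratio = 12010 / 169500 ≈ 0.0708.

0.0708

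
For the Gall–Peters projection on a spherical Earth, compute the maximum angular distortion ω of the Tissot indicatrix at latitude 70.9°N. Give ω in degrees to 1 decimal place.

80.7°

Gall–Peters is a cylindrical equal-area projection with standard parallels at ±45°. For cylindrical equal-area with standard parallel φ₀, h = cos φ / cos φ₀ and k = cos φ₀ / cos φ, so h·k = 1.
At 70.9°: h = 0.4628, k = 2.161; principal scales a = 2.161, b = 0.4628.
sin(ω/2) = (a − b)/(a + b) = 1.698/2.624 = 0.6473, so ω = 2 arcsin(0.6473) ≈ 80.7°.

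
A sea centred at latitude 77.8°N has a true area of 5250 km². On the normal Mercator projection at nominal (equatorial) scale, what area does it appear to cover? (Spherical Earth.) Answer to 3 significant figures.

118000 km²

Mercator is conformal, so the point scale is isotropic: h = k = sec φ = 1/cos φ.
Areal scale = k² = sec²φ = 1/cos²(77.8°) = 1/0.2113² = 22.39.
Apparent area = 5250 × 22.39 ≈ 118000 km².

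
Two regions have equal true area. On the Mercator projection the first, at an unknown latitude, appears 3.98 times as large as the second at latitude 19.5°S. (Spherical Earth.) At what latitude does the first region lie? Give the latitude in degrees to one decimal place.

Mercator areal scale is sec²φ, so apparent-area ratio = sec²φ₁ / sec²φ₂ = cos²φ₂ / cos²φ₁.
cos²φ₂ / cos²φ₁ = 3.98  ⇒  cos φ₁ = cos 19.5° / √3.98 = 0.9426/1.995 = 0.4725.
φ₁ = arccos(0.4725) ≈ 61.8°.

61.8°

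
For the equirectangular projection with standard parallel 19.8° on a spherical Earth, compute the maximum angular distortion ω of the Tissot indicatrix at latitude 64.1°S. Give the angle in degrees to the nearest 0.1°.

With standard parallel φ₀ = 19.8°, the equirectangular projection gives x = Rλ cos φ₀, y = Rφ, so h = 1 and k = cos 19.8° / cos φ.
At 64.1°: h = 1.000, k = 2.154; principal scales a = 2.154, b = 1.000.
sin(ω/2) = (a − b)/(a + b) = 1.154/3.154 = 0.3659, so ω = 2 arcsin(0.3659) ≈ 42.9°.

42.9°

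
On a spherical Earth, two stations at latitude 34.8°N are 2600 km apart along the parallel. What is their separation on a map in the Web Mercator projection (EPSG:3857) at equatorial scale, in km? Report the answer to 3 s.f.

3170 km

The Mercator projection is conformal; its linear scale factor is the same in every direction and equals sec φ = 1/cos φ.
Along the parallel, k = sec 34.8° = 1/0.8211 = 1.218.
Map distance = 2600 × 1.218 ≈ 3170 km.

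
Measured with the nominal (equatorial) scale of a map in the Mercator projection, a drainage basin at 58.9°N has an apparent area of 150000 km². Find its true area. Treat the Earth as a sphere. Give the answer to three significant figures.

The Mercator projection is conformal; its linear scale factor is the same in every direction and equals sec φ = 1/cos φ.
Areal scale = k² = sec²φ = 1/cos²(58.9°) = 1/0.5165² = 3.748.
True area = apparent / (areal scale) = 150000 / 3.748 ≈ 40000 km².

40000 km²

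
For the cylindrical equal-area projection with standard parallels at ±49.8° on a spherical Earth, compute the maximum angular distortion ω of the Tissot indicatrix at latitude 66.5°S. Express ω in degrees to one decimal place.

For cylindrical equal-area with standard parallel φ₀, h = cos φ / cos φ₀ and k = cos φ₀ / cos φ, so h·k = 1.
At 66.5°: h = 0.6178, k = 1.619; principal scales a = 1.619, b = 0.6178.
sin(ω/2) = (a − b)/(a + b) = 1.001/2.236 = 0.4475, so ω = 2 arcsin(0.4475) ≈ 53.2°.

53.2°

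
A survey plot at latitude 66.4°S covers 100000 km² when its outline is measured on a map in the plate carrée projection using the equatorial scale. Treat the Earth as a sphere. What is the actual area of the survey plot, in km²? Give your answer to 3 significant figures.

In the plate carrée (x = Rλ, y = Rφ), meridians are true-scale (h = 1) and parallels are stretched by k = sec φ.
Areal scale = h·k = 1 × sec φ; at 66.4°, h = 1.000, k = 2.498, so h·k = 2.498.
True area = apparent / (areal scale) = 100000 / 2.498 ≈ 40000 km².

40000 km²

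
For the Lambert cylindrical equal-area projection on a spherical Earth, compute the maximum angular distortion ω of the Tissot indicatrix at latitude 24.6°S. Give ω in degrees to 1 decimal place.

10.9°

The Lambert cylindrical equal-area projection is the cylindrical equal-area projection with its standard parallel at the equator (φ₀ = 0). Cylindrical equal-area (φ₀ = 0°): h = cos φ / cos 0° along meridians, k = cos 0° / cos φ along parallels; h·k = 1.
At 24.6°: h = 0.9092, k = 1.100; principal scales a = 1.100, b = 0.9092.
sin(ω/2) = (a − b)/(a + b) = 0.1906/2.009 = 0.09486, so ω = 2 arcsin(0.09486) ≈ 10.9°.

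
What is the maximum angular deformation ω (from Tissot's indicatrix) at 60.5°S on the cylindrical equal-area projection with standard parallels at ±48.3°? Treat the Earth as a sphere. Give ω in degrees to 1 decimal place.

A cylindrical equal-area projection with standard parallel φ₀ has meridian scale h = cos φ / cos φ₀ and parallel scale k = cos φ₀ / cos φ (so areas are preserved, h·k = 1).
At 60.5°: h = 0.7402, k = 1.351; principal scales a = 1.351, b = 0.7402.
sin(ω/2) = (a − b)/(a + b) = 0.6107/2.091 = 0.2920, so ω = 2 arcsin(0.2920) ≈ 34.0°.

34.0°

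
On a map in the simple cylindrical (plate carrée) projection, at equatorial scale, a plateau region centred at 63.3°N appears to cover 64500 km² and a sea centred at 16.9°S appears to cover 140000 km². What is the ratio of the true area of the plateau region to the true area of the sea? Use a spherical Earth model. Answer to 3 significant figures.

On the plate carrée, areal scale = h·k = 1 × sec φ, so true area = apparent × cos φ.
True area of plateau region: 64500 × cos(63.3°) = 64500 × 0.4493 = 28980 km².
True area of sea: 140000 × cos(16.9°) = 140000 × 0.9568 = 134000 km².
Ratio = 28980 / 134000 ≈ 0.216.

0.216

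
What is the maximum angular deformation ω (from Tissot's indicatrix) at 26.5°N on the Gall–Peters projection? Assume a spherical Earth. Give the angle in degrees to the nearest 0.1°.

26.7°

The Gall–Peters projection is cylindrical equal-area with φ₀ = 45°. A cylindrical equal-area projection with standard parallel φ₀ has meridian scale h = cos φ / cos φ₀ and parallel scale k = cos φ₀ / cos φ (so areas are preserved, h·k = 1).
At 26.5°: h = 1.266, k = 0.7901; principal scales a = 1.266, b = 0.7901.
sin(ω/2) = (a − b)/(a + b) = 0.4755/2.056 = 0.2313, so ω = 2 arcsin(0.2313) ≈ 26.7°.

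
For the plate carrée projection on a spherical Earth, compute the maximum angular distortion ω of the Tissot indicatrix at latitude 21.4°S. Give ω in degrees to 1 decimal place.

Plate carrée maps x = Rλ, y = Rφ. The meridian scale is h = 1 and the parallel scale is k = 1/cos φ = sec φ.
At 21.4°: h = 1.000, k = 1.074; principal scales a = 1.074, b = 1.000.
sin(ω/2) = (a − b)/(a + b) = 0.07405/2.074 = 0.03570, so ω = 2 arcsin(0.03570) ≈ 4.1°.

4.1°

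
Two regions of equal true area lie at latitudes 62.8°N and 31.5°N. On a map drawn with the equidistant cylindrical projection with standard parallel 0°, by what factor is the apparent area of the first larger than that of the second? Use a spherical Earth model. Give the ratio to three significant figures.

Plate carrée maps x = Rλ, y = Rφ. The meridian scale is h = 1 and the parallel scale is k = 1/cos φ = sec φ.
Areal scale at 62.8°: h·k = 1.000 × 2.188 = 2.188.
Areal scale at 31.5°: h·k = 1.000 × 1.173 = 1.173.
Ratio = 2.188/1.173 ≈ 1.87.

1.87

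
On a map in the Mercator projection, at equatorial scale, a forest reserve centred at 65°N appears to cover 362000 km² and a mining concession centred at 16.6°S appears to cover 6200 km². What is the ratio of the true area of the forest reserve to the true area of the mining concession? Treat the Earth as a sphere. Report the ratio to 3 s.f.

11.4

Since Mercator area scale is 1/cos²φ, the true area equals the apparent area multiplied by cos²φ.
True area of forest reserve: 362000 × cos²(65°) = 362000 × 0.1786 = 64660 km².
True area of mining concession: 6200 × cos²(16.6°) = 6200 × 0.9184 = 5694 km².
Ratio = 64660 / 5694 ≈ 11.4.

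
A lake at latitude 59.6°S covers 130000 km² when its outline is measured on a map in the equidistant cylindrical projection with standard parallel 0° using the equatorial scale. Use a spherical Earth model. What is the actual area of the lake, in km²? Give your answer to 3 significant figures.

For the equirectangular projection with φ₀ = 0 (plate carrée), h = 1 along meridians and k = sec φ along parallels.
Areal scale = h·k = 1 × sec φ; at 59.6°, h = 1.000, k = 1.976, so h·k = 1.976.
True area = apparent / (areal scale) = 130000 / 1.976 ≈ 65800 km².

65800 km²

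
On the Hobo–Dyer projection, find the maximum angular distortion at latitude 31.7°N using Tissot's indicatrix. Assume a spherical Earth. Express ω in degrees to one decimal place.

The Hobo–Dyer projection is cylindrical equal-area with φ₀ = 37.5°. Cylindrical equal-area (φ₀ = 37.5°): h = cos φ / cos 37.5° along meridians, k = cos 37.5° / cos φ along parallels; h·k = 1.
At 31.7°: h = 1.072, k = 0.9325; principal scales a = 1.072, b = 0.9325.
sin(ω/2) = (a − b)/(a + b) = 0.1400/2.005 = 0.06981, so ω = 2 arcsin(0.06981) ≈ 8.0°.

8.0°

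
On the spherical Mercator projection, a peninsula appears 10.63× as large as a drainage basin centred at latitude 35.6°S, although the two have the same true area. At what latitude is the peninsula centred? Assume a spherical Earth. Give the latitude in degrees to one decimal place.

75.6°

On Mercator, (apparent₁)/(apparent₂) = sec²φ₁ / sec²φ₂ when true areas are equal.
cos²φ₂ / cos²φ₁ = 10.63  ⇒  cos φ₁ = cos 35.6° / √10.63 = 0.8131/3.260 = 0.2494.
φ₁ = arccos(0.2494) ≈ 75.6°.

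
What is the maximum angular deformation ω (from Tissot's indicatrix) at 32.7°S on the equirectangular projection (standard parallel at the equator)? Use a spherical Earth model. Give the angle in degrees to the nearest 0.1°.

9.9°

In the plate carrée (x = Rλ, y = Rφ), meridians are true-scale (h = 1) and parallels are stretched by k = sec φ.
At 32.7°: h = 1.000, k = 1.188; principal scales a = 1.188, b = 1.000.
sin(ω/2) = (a − b)/(a + b) = 0.1883/2.188 = 0.08606, so ω = 2 arcsin(0.08606) ≈ 9.9°.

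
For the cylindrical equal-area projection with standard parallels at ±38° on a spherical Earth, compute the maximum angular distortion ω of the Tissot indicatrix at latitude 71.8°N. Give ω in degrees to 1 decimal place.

Cylindrical equal-area (φ₀ = 38°): h = cos φ / cos 38° along meridians, k = cos 38° / cos φ along parallels; h·k = 1.
At 71.8°: h = 0.3964, k = 2.523; principal scales a = 2.523, b = 0.3964.
sin(ω/2) = (a − b)/(a + b) = 2.127/2.919 = 0.7285, so ω = 2 arcsin(0.7285) ≈ 93.5°.

93.5°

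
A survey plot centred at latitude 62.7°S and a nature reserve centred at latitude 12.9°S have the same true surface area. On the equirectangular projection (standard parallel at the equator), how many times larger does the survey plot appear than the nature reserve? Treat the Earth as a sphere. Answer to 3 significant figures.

2.13

For the equirectangular projection with φ₀ = 0 (plate carrée), h = 1 along meridians and k = sec φ along parallels.
Areal scale at 62.7°: h·k = 1.000 × 2.180 = 2.180.
Areal scale at 12.9°: h·k = 1.000 × 1.026 = 1.026.
Ratio = 2.180/1.026 ≈ 2.13.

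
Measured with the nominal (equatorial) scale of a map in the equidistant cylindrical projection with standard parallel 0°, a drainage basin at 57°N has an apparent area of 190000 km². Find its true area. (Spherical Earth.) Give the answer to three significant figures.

Plate carrée maps x = Rλ, y = Rφ. The meridian scale is h = 1 and the parallel scale is k = 1/cos φ = sec φ.
Areal scale = h·k = 1 × sec φ; at 57°, h = 1.000, k = 1.836, so h·k = 1.836.
True area = apparent / (areal scale) = 190000 / 1.836 ≈ 103000 km².

103000 km²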